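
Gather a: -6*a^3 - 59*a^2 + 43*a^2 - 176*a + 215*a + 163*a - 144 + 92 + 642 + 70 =-6*a^3 - 16*a^2 + 202*a + 660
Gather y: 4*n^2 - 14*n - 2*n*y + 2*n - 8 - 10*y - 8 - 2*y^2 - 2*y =4*n^2 - 12*n - 2*y^2 + y*(-2*n - 12) - 16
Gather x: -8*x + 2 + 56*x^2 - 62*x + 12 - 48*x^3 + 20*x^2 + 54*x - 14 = -48*x^3 + 76*x^2 - 16*x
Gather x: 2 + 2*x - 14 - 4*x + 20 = 8 - 2*x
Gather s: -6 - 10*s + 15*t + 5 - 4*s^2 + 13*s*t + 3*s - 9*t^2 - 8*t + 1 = -4*s^2 + s*(13*t - 7) - 9*t^2 + 7*t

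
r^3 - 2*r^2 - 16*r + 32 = (r - 4)*(r - 2)*(r + 4)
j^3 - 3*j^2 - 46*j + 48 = (j - 8)*(j - 1)*(j + 6)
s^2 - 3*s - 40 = (s - 8)*(s + 5)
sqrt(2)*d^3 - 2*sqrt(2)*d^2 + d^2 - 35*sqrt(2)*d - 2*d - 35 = (d - 7)*(d + 5)*(sqrt(2)*d + 1)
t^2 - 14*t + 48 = (t - 8)*(t - 6)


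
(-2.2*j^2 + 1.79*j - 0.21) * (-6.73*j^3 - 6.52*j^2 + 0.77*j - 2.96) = 14.806*j^5 + 2.2973*j^4 - 11.9515*j^3 + 9.2595*j^2 - 5.4601*j + 0.6216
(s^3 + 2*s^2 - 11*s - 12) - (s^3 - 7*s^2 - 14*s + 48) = 9*s^2 + 3*s - 60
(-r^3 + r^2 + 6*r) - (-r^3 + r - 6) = r^2 + 5*r + 6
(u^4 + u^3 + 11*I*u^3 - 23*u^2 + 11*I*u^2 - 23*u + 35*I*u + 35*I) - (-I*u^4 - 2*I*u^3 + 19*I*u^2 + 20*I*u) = u^4 + I*u^4 + u^3 + 13*I*u^3 - 23*u^2 - 8*I*u^2 - 23*u + 15*I*u + 35*I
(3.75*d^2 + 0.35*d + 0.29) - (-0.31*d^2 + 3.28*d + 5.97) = 4.06*d^2 - 2.93*d - 5.68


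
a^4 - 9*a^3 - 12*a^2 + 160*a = a*(a - 8)*(a - 5)*(a + 4)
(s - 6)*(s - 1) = s^2 - 7*s + 6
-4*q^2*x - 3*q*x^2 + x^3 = x*(-4*q + x)*(q + x)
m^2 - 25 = (m - 5)*(m + 5)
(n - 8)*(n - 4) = n^2 - 12*n + 32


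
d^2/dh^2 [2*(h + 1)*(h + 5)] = 4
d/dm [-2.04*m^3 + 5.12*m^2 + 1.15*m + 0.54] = -6.12*m^2 + 10.24*m + 1.15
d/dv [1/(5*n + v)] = -1/(5*n + v)^2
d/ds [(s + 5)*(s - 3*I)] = 2*s + 5 - 3*I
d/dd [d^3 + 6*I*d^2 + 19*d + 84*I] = 3*d^2 + 12*I*d + 19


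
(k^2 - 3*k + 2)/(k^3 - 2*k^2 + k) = (k - 2)/(k*(k - 1))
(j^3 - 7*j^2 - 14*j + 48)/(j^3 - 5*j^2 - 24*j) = (j - 2)/j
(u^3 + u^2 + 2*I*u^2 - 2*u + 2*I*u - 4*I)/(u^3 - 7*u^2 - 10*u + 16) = (u + 2*I)/(u - 8)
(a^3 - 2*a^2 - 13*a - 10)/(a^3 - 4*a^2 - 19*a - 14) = (a - 5)/(a - 7)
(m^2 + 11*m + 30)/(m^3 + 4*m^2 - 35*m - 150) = (m + 6)/(m^2 - m - 30)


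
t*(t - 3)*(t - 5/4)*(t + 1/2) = t^4 - 15*t^3/4 + 13*t^2/8 + 15*t/8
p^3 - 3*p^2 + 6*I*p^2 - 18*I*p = p*(p - 3)*(p + 6*I)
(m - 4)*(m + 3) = m^2 - m - 12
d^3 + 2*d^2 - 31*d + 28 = (d - 4)*(d - 1)*(d + 7)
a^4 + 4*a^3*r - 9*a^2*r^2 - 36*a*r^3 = a*(a - 3*r)*(a + 3*r)*(a + 4*r)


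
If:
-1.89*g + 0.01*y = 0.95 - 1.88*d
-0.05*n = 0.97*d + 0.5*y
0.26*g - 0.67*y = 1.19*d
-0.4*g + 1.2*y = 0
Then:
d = -0.02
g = -0.52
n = 2.04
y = -0.17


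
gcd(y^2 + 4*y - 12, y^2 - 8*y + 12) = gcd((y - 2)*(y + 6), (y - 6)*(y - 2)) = y - 2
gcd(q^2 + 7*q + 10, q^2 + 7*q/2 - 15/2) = q + 5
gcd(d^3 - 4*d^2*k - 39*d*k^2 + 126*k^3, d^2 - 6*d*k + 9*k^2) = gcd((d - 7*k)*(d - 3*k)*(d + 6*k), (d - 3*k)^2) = d - 3*k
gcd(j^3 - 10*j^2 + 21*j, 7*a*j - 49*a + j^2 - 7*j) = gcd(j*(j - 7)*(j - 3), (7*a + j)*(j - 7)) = j - 7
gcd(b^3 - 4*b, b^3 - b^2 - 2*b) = b^2 - 2*b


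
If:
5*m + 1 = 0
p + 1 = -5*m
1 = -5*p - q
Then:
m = -1/5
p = 0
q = -1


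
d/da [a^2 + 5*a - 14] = 2*a + 5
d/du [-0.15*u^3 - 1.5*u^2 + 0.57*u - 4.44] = -0.45*u^2 - 3.0*u + 0.57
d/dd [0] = 0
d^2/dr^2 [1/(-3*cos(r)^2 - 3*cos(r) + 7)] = 3*(12*sin(r)^4 - 37*sin(r)^2 - 17*cos(r)/4 + 9*cos(3*r)/4 + 5)/(-3*sin(r)^2 + 3*cos(r) - 4)^3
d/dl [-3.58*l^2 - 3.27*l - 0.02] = -7.16*l - 3.27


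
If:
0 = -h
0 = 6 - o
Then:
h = 0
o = 6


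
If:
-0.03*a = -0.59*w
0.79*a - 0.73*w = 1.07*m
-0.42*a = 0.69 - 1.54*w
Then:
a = -2.02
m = -1.42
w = -0.10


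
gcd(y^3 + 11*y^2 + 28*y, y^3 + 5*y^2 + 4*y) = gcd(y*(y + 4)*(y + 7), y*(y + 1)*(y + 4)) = y^2 + 4*y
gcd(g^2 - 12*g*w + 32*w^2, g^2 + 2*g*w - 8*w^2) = 1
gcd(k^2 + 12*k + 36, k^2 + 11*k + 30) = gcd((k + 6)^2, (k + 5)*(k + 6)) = k + 6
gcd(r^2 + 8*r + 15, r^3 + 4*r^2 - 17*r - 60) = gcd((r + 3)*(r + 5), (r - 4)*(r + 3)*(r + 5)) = r^2 + 8*r + 15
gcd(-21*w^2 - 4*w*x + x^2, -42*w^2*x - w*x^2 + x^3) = -7*w + x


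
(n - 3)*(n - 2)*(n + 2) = n^3 - 3*n^2 - 4*n + 12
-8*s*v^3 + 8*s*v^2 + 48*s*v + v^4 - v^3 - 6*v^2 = v*(-8*s + v)*(v - 3)*(v + 2)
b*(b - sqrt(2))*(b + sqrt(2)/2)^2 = b^4 - 3*b^2/2 - sqrt(2)*b/2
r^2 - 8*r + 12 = (r - 6)*(r - 2)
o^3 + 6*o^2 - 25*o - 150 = (o - 5)*(o + 5)*(o + 6)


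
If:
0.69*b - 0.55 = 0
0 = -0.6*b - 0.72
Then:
No Solution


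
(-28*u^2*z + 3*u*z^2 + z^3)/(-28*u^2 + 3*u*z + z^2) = z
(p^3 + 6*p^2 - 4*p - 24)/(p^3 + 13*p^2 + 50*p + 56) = (p^2 + 4*p - 12)/(p^2 + 11*p + 28)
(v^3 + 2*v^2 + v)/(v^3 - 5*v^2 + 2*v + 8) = v*(v + 1)/(v^2 - 6*v + 8)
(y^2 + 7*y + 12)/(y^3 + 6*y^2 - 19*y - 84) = (y + 4)/(y^2 + 3*y - 28)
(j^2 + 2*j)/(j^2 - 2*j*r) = (j + 2)/(j - 2*r)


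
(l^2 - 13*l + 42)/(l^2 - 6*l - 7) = (l - 6)/(l + 1)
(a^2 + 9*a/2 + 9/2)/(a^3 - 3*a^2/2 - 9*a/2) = (a + 3)/(a*(a - 3))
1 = 1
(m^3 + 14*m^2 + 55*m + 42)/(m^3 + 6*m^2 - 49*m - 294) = (m + 1)/(m - 7)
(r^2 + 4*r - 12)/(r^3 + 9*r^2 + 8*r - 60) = 1/(r + 5)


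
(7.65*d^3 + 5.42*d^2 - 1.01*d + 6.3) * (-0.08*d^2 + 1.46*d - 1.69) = -0.612*d^5 + 10.7354*d^4 - 4.9345*d^3 - 11.1384*d^2 + 10.9049*d - 10.647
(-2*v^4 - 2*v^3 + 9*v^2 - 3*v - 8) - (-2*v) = -2*v^4 - 2*v^3 + 9*v^2 - v - 8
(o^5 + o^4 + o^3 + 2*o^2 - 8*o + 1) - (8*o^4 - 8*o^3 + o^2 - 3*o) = o^5 - 7*o^4 + 9*o^3 + o^2 - 5*o + 1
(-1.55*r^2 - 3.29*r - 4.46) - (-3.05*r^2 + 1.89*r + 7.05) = 1.5*r^2 - 5.18*r - 11.51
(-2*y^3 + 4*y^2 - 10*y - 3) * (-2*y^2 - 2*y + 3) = 4*y^5 - 4*y^4 + 6*y^3 + 38*y^2 - 24*y - 9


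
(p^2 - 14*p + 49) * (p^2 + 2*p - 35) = p^4 - 12*p^3 - 14*p^2 + 588*p - 1715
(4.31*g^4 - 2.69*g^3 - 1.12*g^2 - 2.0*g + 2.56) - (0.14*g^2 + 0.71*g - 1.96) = 4.31*g^4 - 2.69*g^3 - 1.26*g^2 - 2.71*g + 4.52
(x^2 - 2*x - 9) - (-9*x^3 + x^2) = 9*x^3 - 2*x - 9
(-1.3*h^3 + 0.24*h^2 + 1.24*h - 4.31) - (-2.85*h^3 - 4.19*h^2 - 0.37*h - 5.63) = 1.55*h^3 + 4.43*h^2 + 1.61*h + 1.32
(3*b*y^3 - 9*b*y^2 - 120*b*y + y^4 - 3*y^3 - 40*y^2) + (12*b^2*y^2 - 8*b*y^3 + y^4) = 12*b^2*y^2 - 5*b*y^3 - 9*b*y^2 - 120*b*y + 2*y^4 - 3*y^3 - 40*y^2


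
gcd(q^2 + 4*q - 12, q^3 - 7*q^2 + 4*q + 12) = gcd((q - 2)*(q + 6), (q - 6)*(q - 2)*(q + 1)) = q - 2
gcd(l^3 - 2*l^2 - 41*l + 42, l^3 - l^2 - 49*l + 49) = l^2 - 8*l + 7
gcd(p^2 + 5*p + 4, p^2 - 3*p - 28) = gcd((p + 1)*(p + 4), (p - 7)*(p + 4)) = p + 4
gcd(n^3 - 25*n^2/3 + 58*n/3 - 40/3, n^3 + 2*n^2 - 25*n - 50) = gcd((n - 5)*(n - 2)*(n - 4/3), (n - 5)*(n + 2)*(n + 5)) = n - 5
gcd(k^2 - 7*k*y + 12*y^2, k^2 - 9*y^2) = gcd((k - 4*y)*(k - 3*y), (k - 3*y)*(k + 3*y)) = -k + 3*y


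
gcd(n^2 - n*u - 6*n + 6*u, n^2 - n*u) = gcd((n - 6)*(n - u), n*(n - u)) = -n + u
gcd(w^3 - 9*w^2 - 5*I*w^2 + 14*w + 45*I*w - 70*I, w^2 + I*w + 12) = 1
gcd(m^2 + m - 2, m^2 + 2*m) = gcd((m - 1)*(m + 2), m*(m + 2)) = m + 2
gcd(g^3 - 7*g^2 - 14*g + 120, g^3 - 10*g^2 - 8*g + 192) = g^2 - 2*g - 24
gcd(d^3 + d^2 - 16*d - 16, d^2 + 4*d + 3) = d + 1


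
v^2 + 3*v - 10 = (v - 2)*(v + 5)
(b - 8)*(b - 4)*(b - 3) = b^3 - 15*b^2 + 68*b - 96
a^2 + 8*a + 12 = (a + 2)*(a + 6)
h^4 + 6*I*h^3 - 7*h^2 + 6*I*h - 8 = (h - I)*(h + I)*(h + 2*I)*(h + 4*I)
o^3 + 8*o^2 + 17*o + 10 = (o + 1)*(o + 2)*(o + 5)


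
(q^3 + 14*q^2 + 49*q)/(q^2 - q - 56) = q*(q + 7)/(q - 8)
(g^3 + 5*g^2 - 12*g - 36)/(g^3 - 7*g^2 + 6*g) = (g^3 + 5*g^2 - 12*g - 36)/(g*(g^2 - 7*g + 6))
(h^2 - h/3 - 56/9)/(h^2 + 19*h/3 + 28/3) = (h - 8/3)/(h + 4)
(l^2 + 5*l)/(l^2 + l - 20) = l/(l - 4)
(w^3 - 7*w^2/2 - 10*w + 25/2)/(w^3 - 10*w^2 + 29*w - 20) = (w + 5/2)/(w - 4)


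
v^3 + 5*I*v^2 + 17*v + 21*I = (v - 3*I)*(v + I)*(v + 7*I)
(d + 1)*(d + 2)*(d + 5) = d^3 + 8*d^2 + 17*d + 10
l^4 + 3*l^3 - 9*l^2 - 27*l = l*(l - 3)*(l + 3)^2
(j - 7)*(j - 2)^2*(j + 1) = j^4 - 10*j^3 + 21*j^2 + 4*j - 28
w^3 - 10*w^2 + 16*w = w*(w - 8)*(w - 2)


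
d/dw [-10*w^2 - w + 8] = -20*w - 1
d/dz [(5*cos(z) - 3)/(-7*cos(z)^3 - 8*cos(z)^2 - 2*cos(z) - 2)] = 16*(-70*cos(z)^3 + 23*cos(z)^2 + 48*cos(z) + 16)*sin(z)/(-32*sin(z)^2 + 29*cos(z) + 7*cos(3*z) + 40)^2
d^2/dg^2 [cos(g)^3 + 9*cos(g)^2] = -3*cos(g)/4 - 18*cos(2*g) - 9*cos(3*g)/4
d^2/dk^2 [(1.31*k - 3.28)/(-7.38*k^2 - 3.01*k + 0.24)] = (-(1.31*k - 3.28)*(14.76*k + 3.01)*(29.52*k + 6.02) + (58.0068*k - 40.5266)*(7.38*k^2 + 3.01*k - 0.24))/(7.38*k^2 + 3.01*k - 0.24)^3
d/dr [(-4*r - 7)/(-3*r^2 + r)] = (-12*r^2 - 42*r + 7)/(r^2*(9*r^2 - 6*r + 1))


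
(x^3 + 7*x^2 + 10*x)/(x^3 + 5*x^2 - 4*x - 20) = x/(x - 2)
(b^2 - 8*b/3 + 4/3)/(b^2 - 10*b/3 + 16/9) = 3*(b - 2)/(3*b - 8)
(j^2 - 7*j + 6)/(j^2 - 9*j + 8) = (j - 6)/(j - 8)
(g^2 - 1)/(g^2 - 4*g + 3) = (g + 1)/(g - 3)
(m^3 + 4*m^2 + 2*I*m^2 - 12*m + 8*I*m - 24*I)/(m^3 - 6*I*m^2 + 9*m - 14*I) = (m^2 + 4*m - 12)/(m^2 - 8*I*m - 7)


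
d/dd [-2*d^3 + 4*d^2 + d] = -6*d^2 + 8*d + 1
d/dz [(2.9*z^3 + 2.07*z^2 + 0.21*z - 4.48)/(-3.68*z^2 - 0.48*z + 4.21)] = (-10.672*z^4 - 2.784*z^3 + 36.4062*z^2 - 15.5434*z - 1.2663)/(13.5424*z^4 + 3.5328*z^3 - 30.7552*z^2 - 4.0416*z + 17.7241)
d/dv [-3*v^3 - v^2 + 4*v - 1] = -9*v^2 - 2*v + 4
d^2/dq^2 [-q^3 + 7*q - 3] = -6*q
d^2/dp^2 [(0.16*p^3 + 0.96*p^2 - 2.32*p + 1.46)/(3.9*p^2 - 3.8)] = (-2.8421709430404e-14*p^4 - 65.832*p^3 + 218.6028*p^2 - 192.432*p + 70.9992)/(59.319*p^6 - 173.394*p^4 + 168.948*p^2 - 54.872)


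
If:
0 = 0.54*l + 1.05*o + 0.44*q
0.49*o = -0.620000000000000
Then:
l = 2.46031746031746 - 0.814814814814815*q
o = -1.27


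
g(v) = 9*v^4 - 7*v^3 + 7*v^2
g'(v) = 36*v^3 - 21*v^2 + 14*v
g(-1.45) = 75.84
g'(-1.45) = -174.20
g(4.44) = 3022.93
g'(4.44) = 2799.20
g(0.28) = 0.45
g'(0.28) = 3.06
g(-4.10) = 3143.30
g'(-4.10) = -2891.57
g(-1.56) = 96.91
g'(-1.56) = -209.62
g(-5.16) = 7528.40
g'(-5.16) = -5577.35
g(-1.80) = 157.98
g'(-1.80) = -303.19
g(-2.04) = 244.43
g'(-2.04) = -421.58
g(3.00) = 603.00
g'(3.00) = 825.00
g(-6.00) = 13428.00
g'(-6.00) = -8616.00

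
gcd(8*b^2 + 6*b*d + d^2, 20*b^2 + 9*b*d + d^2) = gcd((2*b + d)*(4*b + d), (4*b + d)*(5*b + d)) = 4*b + d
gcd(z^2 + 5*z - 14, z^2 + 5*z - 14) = z^2 + 5*z - 14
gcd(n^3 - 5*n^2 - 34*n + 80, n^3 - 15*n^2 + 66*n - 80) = n^2 - 10*n + 16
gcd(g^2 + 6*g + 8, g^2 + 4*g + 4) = g + 2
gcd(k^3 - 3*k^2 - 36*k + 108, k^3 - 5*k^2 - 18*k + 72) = k^2 - 9*k + 18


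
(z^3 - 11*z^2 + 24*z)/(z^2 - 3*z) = z - 8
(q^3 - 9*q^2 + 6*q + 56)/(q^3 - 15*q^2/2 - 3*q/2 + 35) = 2*(q - 4)/(2*q - 5)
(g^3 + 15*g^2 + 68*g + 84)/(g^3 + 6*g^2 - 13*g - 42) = (g + 6)/(g - 3)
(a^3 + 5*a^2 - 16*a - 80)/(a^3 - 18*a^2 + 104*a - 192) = (a^2 + 9*a + 20)/(a^2 - 14*a + 48)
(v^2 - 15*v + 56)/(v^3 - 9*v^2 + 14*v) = (v - 8)/(v*(v - 2))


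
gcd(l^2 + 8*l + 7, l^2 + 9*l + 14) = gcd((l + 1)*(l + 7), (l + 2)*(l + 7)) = l + 7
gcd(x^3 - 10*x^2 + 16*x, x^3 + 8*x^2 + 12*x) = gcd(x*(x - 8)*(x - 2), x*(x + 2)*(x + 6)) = x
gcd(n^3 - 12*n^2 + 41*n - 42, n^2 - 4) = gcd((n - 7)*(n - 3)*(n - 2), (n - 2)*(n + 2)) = n - 2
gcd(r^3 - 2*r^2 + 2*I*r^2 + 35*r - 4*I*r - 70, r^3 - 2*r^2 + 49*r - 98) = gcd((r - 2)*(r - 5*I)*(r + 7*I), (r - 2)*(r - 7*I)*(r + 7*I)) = r^2 + r*(-2 + 7*I) - 14*I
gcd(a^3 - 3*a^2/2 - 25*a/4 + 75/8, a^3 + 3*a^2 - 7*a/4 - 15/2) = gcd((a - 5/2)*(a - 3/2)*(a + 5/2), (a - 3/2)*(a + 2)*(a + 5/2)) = a^2 + a - 15/4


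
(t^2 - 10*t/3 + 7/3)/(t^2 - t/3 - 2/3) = (3*t - 7)/(3*t + 2)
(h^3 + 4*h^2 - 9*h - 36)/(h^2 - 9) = h + 4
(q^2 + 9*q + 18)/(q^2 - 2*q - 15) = (q + 6)/(q - 5)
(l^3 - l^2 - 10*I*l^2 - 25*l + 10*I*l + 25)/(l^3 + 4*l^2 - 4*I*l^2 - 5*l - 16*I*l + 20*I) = (l^2 - 10*I*l - 25)/(l^2 + l*(5 - 4*I) - 20*I)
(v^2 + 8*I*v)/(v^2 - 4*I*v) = (v + 8*I)/(v - 4*I)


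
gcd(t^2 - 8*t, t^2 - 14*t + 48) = t - 8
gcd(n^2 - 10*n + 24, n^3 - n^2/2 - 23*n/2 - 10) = n - 4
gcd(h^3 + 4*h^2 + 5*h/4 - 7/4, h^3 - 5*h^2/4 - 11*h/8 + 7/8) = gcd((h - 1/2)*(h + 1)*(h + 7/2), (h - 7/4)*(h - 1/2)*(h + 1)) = h^2 + h/2 - 1/2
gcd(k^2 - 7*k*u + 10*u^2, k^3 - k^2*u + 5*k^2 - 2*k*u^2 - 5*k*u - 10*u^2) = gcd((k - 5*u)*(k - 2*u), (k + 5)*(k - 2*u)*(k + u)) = -k + 2*u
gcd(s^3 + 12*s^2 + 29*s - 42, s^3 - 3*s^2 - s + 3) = s - 1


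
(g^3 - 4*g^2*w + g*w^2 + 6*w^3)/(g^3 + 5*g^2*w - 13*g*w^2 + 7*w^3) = (g^3 - 4*g^2*w + g*w^2 + 6*w^3)/(g^3 + 5*g^2*w - 13*g*w^2 + 7*w^3)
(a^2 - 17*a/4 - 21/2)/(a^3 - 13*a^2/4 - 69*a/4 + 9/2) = (4*a + 7)/(4*a^2 + 11*a - 3)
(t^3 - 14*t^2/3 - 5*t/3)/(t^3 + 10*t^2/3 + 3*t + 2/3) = t*(t - 5)/(t^2 + 3*t + 2)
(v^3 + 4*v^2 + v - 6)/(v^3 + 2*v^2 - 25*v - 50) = (v^2 + 2*v - 3)/(v^2 - 25)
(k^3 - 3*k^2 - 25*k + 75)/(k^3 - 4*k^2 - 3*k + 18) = (k^2 - 25)/(k^2 - k - 6)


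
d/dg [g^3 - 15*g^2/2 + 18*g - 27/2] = 3*g^2 - 15*g + 18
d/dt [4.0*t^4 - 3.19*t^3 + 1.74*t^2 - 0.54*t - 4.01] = 16.0*t^3 - 9.57*t^2 + 3.48*t - 0.54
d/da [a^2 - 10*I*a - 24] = 2*a - 10*I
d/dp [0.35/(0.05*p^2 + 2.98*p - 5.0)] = (-0.035*p - 1.043)/(0.05*p^2 + 2.98*p - 5.0)^2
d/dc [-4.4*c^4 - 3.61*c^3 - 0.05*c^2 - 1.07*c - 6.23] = -17.6*c^3 - 10.83*c^2 - 0.1*c - 1.07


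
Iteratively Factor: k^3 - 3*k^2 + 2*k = (k - 2)*(k^2 - k) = k*(k - 2)*(k - 1)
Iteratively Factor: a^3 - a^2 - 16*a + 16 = (a - 4)*(a^2 + 3*a - 4) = (a - 4)*(a - 1)*(a + 4)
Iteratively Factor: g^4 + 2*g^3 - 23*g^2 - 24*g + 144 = (g - 3)*(g^3 + 5*g^2 - 8*g - 48) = (g - 3)*(g + 4)*(g^2 + g - 12) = (g - 3)*(g + 4)^2*(g - 3)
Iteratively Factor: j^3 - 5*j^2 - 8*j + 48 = (j - 4)*(j^2 - j - 12) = (j - 4)^2*(j + 3)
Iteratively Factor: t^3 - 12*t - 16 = (t - 4)*(t^2 + 4*t + 4) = (t - 4)*(t + 2)*(t + 2)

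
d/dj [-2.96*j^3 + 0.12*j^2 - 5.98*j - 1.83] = -8.88*j^2 + 0.24*j - 5.98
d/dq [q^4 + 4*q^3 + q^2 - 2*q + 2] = 4*q^3 + 12*q^2 + 2*q - 2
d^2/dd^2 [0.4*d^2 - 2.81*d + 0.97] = 0.800000000000000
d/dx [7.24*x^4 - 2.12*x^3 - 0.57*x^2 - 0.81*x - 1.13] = 28.96*x^3 - 6.36*x^2 - 1.14*x - 0.81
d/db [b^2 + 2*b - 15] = 2*b + 2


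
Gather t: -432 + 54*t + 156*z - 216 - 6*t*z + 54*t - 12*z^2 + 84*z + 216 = t*(108 - 6*z) - 12*z^2 + 240*z - 432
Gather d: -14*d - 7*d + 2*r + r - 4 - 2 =-21*d + 3*r - 6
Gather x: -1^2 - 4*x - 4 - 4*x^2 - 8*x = -4*x^2 - 12*x - 5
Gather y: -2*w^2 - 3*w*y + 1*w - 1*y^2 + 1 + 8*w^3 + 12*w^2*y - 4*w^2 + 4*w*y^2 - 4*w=8*w^3 - 6*w^2 - 3*w + y^2*(4*w - 1) + y*(12*w^2 - 3*w) + 1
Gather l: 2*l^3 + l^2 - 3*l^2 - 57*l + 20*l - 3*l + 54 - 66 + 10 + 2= 2*l^3 - 2*l^2 - 40*l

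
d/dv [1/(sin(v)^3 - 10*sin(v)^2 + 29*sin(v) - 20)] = (-3*sin(v)^2 + 20*sin(v) - 29)*cos(v)/(sin(v)^3 - 10*sin(v)^2 + 29*sin(v) - 20)^2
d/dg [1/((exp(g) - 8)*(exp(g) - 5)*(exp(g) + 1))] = -((exp(g) - 8)*(exp(g) - 5) + (exp(g) - 8)*(exp(g) + 1) + (exp(g) - 5)*(exp(g) + 1))/(4*(exp(g) - 8)^2*(exp(g) - 5)^2*cosh(g/2)^2)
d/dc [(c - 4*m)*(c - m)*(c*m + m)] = m*(3*c^2 - 10*c*m + 2*c + 4*m^2 - 5*m)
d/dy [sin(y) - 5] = cos(y)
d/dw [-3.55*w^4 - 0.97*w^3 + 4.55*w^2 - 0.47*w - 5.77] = -14.2*w^3 - 2.91*w^2 + 9.1*w - 0.47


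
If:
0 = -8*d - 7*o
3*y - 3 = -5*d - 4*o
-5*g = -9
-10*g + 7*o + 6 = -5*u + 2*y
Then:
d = 7 - 7*y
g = 9/5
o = 8*y - 8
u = 68/5 - 54*y/5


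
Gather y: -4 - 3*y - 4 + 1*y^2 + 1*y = y^2 - 2*y - 8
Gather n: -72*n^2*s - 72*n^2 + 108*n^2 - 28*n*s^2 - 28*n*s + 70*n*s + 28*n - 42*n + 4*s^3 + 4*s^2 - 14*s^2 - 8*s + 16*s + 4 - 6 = n^2*(36 - 72*s) + n*(-28*s^2 + 42*s - 14) + 4*s^3 - 10*s^2 + 8*s - 2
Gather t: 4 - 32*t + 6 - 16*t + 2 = 12 - 48*t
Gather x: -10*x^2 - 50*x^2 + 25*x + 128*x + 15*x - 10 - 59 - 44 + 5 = -60*x^2 + 168*x - 108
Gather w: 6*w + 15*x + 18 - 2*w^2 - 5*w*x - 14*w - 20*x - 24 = -2*w^2 + w*(-5*x - 8) - 5*x - 6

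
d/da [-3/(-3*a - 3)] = -1/(a + 1)^2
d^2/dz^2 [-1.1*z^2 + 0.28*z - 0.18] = -2.20000000000000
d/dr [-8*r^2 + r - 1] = 1 - 16*r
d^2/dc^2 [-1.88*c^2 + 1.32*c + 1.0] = -3.76000000000000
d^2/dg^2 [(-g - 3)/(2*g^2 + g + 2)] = 2*(-(g + 3)*(4*g + 1)^2 + (6*g + 7)*(2*g^2 + g + 2))/(2*g^2 + g + 2)^3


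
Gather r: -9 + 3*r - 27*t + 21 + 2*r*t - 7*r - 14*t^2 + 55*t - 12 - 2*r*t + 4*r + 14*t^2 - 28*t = 0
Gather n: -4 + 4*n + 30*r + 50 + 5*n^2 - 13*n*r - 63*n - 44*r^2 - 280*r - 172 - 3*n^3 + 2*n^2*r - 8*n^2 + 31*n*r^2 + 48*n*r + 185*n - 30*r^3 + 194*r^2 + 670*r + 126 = -3*n^3 + n^2*(2*r - 3) + n*(31*r^2 + 35*r + 126) - 30*r^3 + 150*r^2 + 420*r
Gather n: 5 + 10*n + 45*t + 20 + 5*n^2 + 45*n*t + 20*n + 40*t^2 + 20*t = 5*n^2 + n*(45*t + 30) + 40*t^2 + 65*t + 25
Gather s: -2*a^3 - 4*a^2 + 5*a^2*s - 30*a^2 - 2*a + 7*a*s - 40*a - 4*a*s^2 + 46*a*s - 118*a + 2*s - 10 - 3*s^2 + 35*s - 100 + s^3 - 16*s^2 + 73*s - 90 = -2*a^3 - 34*a^2 - 160*a + s^3 + s^2*(-4*a - 19) + s*(5*a^2 + 53*a + 110) - 200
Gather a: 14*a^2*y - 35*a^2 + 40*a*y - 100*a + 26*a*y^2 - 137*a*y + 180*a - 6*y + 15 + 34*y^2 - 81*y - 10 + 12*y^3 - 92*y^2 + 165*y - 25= a^2*(14*y - 35) + a*(26*y^2 - 97*y + 80) + 12*y^3 - 58*y^2 + 78*y - 20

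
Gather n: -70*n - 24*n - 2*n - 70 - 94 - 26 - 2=-96*n - 192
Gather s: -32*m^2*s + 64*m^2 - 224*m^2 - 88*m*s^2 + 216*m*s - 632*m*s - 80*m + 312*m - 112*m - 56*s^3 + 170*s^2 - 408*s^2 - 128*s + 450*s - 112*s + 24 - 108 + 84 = -160*m^2 + 120*m - 56*s^3 + s^2*(-88*m - 238) + s*(-32*m^2 - 416*m + 210)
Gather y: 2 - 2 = 0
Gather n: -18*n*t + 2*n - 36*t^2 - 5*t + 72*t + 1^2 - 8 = n*(2 - 18*t) - 36*t^2 + 67*t - 7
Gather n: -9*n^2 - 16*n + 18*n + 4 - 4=-9*n^2 + 2*n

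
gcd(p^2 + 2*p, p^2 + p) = p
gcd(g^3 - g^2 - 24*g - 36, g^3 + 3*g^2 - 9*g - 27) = g + 3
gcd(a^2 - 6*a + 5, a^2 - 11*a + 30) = a - 5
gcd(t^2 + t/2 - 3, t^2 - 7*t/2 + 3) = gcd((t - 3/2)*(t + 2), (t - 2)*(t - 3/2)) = t - 3/2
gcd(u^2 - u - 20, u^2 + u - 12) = u + 4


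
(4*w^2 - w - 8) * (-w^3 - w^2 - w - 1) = -4*w^5 - 3*w^4 + 5*w^3 + 5*w^2 + 9*w + 8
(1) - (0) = 1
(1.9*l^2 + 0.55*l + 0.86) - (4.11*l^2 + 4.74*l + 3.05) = -2.21*l^2 - 4.19*l - 2.19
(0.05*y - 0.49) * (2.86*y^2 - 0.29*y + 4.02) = 0.143*y^3 - 1.4159*y^2 + 0.3431*y - 1.9698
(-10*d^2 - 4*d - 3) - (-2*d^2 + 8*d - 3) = -8*d^2 - 12*d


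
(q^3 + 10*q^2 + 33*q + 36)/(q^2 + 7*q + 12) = q + 3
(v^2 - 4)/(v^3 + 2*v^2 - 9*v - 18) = (v - 2)/(v^2 - 9)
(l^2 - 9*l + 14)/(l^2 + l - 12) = (l^2 - 9*l + 14)/(l^2 + l - 12)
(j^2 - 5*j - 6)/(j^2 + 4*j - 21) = (j^2 - 5*j - 6)/(j^2 + 4*j - 21)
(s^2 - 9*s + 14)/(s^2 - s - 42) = (s - 2)/(s + 6)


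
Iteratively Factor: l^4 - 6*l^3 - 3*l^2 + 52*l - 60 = (l - 2)*(l^3 - 4*l^2 - 11*l + 30) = (l - 2)^2*(l^2 - 2*l - 15) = (l - 5)*(l - 2)^2*(l + 3)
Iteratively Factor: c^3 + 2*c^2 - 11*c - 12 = (c + 1)*(c^2 + c - 12) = (c - 3)*(c + 1)*(c + 4)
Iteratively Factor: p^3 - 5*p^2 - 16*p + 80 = (p + 4)*(p^2 - 9*p + 20) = (p - 5)*(p + 4)*(p - 4)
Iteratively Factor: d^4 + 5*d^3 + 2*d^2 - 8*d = (d + 4)*(d^3 + d^2 - 2*d) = (d - 1)*(d + 4)*(d^2 + 2*d) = d*(d - 1)*(d + 4)*(d + 2)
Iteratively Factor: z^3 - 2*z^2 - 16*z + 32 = (z + 4)*(z^2 - 6*z + 8) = (z - 4)*(z + 4)*(z - 2)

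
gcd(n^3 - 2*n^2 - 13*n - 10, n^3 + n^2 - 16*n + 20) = 1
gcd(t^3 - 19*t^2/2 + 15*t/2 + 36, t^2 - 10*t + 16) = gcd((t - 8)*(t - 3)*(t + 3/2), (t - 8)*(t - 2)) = t - 8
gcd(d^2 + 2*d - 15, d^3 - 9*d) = d - 3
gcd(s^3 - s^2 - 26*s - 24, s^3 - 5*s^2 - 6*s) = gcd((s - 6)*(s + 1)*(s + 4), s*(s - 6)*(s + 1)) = s^2 - 5*s - 6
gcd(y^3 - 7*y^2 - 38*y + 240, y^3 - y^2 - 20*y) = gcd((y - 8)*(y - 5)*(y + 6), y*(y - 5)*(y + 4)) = y - 5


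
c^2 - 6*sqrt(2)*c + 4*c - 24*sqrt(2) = (c + 4)*(c - 6*sqrt(2))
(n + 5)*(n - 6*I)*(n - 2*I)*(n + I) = n^4 + 5*n^3 - 7*I*n^3 - 4*n^2 - 35*I*n^2 - 20*n - 12*I*n - 60*I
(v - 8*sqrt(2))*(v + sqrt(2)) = v^2 - 7*sqrt(2)*v - 16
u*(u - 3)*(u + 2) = u^3 - u^2 - 6*u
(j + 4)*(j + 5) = j^2 + 9*j + 20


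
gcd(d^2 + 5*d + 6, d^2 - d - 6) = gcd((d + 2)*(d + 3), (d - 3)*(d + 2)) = d + 2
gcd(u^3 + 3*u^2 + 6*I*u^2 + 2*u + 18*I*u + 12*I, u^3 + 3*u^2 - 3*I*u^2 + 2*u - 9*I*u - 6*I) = u^2 + 3*u + 2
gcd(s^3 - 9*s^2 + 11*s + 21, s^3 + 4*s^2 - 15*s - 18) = s^2 - 2*s - 3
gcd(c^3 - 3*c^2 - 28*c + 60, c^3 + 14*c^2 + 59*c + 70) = c + 5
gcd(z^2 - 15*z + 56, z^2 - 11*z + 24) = z - 8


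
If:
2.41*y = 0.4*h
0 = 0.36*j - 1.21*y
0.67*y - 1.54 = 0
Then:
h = 13.85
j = 7.73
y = 2.30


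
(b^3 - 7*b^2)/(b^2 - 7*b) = b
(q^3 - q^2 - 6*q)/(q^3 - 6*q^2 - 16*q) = (q - 3)/(q - 8)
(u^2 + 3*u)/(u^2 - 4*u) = (u + 3)/(u - 4)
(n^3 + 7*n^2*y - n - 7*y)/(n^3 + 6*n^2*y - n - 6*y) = (n + 7*y)/(n + 6*y)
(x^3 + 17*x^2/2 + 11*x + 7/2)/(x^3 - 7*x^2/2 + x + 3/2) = (x^2 + 8*x + 7)/(x^2 - 4*x + 3)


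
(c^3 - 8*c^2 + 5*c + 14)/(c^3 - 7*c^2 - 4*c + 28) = (c + 1)/(c + 2)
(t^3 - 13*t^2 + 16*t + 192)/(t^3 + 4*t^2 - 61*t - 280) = (t^2 - 5*t - 24)/(t^2 + 12*t + 35)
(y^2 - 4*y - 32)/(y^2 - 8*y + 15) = (y^2 - 4*y - 32)/(y^2 - 8*y + 15)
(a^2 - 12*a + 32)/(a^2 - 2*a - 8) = (a - 8)/(a + 2)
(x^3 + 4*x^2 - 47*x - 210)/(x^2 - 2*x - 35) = x + 6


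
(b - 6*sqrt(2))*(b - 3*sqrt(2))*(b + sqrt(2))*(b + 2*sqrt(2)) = b^4 - 6*sqrt(2)*b^3 - 14*b^2 + 72*sqrt(2)*b + 144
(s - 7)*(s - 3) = s^2 - 10*s + 21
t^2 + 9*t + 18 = (t + 3)*(t + 6)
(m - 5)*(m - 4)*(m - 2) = m^3 - 11*m^2 + 38*m - 40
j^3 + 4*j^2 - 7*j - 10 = (j - 2)*(j + 1)*(j + 5)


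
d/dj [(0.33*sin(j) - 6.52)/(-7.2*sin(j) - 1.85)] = -47.5545*cos(j)/(7.2*sin(j) + 1.85)^2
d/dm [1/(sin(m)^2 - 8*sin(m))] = 2*(4 - sin(m))*cos(m)/((sin(m) - 8)^2*sin(m)^2)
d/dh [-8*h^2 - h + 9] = -16*h - 1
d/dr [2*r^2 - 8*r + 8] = 4*r - 8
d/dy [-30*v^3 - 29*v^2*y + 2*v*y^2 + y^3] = -29*v^2 + 4*v*y + 3*y^2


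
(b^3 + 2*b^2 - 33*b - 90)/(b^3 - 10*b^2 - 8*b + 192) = (b^2 + 8*b + 15)/(b^2 - 4*b - 32)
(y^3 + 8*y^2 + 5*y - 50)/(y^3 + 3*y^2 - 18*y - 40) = (y^2 + 3*y - 10)/(y^2 - 2*y - 8)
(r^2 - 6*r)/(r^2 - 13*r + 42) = r/(r - 7)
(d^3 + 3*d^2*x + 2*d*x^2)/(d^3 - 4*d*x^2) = (-d - x)/(-d + 2*x)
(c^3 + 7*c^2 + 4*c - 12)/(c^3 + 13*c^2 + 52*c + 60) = (c - 1)/(c + 5)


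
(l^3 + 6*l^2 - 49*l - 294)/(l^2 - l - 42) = l + 7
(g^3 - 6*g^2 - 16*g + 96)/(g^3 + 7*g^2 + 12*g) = (g^2 - 10*g + 24)/(g*(g + 3))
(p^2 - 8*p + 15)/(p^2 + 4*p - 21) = (p - 5)/(p + 7)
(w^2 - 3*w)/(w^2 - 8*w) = (w - 3)/(w - 8)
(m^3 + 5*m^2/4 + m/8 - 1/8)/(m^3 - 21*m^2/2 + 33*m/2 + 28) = (8*m^2 + 2*m - 1)/(4*(2*m^2 - 23*m + 56))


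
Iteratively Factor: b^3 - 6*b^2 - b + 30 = (b + 2)*(b^2 - 8*b + 15) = (b - 3)*(b + 2)*(b - 5)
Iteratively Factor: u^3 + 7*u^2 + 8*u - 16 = (u + 4)*(u^2 + 3*u - 4) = (u - 1)*(u + 4)*(u + 4)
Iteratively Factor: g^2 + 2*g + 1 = (g + 1)*(g + 1)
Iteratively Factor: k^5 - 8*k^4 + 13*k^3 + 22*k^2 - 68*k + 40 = (k + 2)*(k^4 - 10*k^3 + 33*k^2 - 44*k + 20) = (k - 2)*(k + 2)*(k^3 - 8*k^2 + 17*k - 10) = (k - 2)^2*(k + 2)*(k^2 - 6*k + 5) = (k - 2)^2*(k - 1)*(k + 2)*(k - 5)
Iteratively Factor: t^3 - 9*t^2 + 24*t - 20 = (t - 5)*(t^2 - 4*t + 4) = (t - 5)*(t - 2)*(t - 2)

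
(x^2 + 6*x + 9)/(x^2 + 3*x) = (x + 3)/x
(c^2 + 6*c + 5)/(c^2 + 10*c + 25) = (c + 1)/(c + 5)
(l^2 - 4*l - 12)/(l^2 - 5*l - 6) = (l + 2)/(l + 1)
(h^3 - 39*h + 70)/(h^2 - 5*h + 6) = (h^2 + 2*h - 35)/(h - 3)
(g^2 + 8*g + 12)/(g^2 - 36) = (g + 2)/(g - 6)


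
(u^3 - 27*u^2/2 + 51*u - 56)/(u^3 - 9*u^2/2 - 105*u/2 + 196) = (u - 2)/(u + 7)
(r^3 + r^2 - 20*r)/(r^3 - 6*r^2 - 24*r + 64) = r*(r^2 + r - 20)/(r^3 - 6*r^2 - 24*r + 64)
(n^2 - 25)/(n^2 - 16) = (n^2 - 25)/(n^2 - 16)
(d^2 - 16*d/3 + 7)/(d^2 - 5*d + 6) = (d - 7/3)/(d - 2)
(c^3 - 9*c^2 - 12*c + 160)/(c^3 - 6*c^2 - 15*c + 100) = (c - 8)/(c - 5)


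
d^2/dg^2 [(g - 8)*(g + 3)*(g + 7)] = 6*g + 4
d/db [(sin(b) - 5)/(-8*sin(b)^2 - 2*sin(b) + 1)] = (8*sin(b)^2 - 80*sin(b) - 9)*cos(b)/((2*sin(b) + 1)^2*(4*sin(b) - 1)^2)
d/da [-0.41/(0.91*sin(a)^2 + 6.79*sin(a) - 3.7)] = (0.7462*sin(a) + 2.7839)*cos(a)/(0.91*sin(a)^2 + 6.79*sin(a) - 3.7)^2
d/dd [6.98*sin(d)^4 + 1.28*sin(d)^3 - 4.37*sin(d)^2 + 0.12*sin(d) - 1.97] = (27.92*sin(d)^3 + 3.84*sin(d)^2 - 8.74*sin(d) + 0.12)*cos(d)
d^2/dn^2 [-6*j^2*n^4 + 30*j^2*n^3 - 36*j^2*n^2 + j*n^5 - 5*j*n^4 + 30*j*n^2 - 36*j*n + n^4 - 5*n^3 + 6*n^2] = -72*j^2*n^2 + 180*j^2*n - 72*j^2 + 20*j*n^3 - 60*j*n^2 + 60*j + 12*n^2 - 30*n + 12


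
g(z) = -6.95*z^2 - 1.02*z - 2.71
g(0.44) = -4.50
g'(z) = -13.9*z - 1.02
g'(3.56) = -50.50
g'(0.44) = -7.14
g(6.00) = -259.03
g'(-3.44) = 46.80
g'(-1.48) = 19.55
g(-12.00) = -991.27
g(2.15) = -37.03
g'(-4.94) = 67.65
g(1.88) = -29.19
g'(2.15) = -30.90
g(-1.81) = -23.63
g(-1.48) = -16.42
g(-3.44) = -81.44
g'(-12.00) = 165.78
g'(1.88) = -27.15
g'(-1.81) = 24.14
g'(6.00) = -84.42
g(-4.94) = -167.28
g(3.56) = -94.42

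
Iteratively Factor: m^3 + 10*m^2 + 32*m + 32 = (m + 4)*(m^2 + 6*m + 8) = (m + 4)^2*(m + 2)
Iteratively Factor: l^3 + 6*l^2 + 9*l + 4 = (l + 4)*(l^2 + 2*l + 1) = (l + 1)*(l + 4)*(l + 1)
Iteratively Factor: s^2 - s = (s)*(s - 1)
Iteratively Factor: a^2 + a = (a)*(a + 1)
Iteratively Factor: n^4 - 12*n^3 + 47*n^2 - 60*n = (n - 5)*(n^3 - 7*n^2 + 12*n) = n*(n - 5)*(n^2 - 7*n + 12) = n*(n - 5)*(n - 3)*(n - 4)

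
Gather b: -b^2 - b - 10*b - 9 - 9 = -b^2 - 11*b - 18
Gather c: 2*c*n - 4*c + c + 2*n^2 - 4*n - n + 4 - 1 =c*(2*n - 3) + 2*n^2 - 5*n + 3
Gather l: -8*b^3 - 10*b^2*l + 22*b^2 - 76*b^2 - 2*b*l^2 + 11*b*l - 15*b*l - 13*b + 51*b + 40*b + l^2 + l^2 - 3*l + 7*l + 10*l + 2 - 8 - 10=-8*b^3 - 54*b^2 + 78*b + l^2*(2 - 2*b) + l*(-10*b^2 - 4*b + 14) - 16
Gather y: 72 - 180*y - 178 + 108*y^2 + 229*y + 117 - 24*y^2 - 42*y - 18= 84*y^2 + 7*y - 7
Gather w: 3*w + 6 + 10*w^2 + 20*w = 10*w^2 + 23*w + 6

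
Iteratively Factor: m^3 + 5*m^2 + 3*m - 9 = (m - 1)*(m^2 + 6*m + 9) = (m - 1)*(m + 3)*(m + 3)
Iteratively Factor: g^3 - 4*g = (g)*(g^2 - 4) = g*(g + 2)*(g - 2)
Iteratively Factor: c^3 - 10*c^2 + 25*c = (c - 5)*(c^2 - 5*c) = c*(c - 5)*(c - 5)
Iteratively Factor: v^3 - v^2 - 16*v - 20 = (v - 5)*(v^2 + 4*v + 4) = (v - 5)*(v + 2)*(v + 2)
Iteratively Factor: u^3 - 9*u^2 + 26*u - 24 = (u - 3)*(u^2 - 6*u + 8) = (u - 4)*(u - 3)*(u - 2)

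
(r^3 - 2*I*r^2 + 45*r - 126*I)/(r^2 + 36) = (r^2 + 4*I*r + 21)/(r + 6*I)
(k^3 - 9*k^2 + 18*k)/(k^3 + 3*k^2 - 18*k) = (k - 6)/(k + 6)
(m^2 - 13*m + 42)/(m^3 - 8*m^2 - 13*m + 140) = (m - 6)/(m^2 - m - 20)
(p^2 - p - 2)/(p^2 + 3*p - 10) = (p + 1)/(p + 5)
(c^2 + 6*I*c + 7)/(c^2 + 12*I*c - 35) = (c - I)/(c + 5*I)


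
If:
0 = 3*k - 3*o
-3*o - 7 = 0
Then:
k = -7/3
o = -7/3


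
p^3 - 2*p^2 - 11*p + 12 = (p - 4)*(p - 1)*(p + 3)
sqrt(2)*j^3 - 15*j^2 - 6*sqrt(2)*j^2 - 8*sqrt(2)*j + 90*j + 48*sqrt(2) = (j - 6)*(j - 8*sqrt(2))*(sqrt(2)*j + 1)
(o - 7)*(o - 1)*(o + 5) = o^3 - 3*o^2 - 33*o + 35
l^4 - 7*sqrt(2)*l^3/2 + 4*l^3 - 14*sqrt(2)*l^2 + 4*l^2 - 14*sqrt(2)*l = l*(l + 2)^2*(l - 7*sqrt(2)/2)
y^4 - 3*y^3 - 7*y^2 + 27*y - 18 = (y - 3)*(y - 2)*(y - 1)*(y + 3)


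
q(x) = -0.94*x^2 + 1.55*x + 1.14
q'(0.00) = 1.55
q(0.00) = 1.14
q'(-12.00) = 24.11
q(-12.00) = -152.82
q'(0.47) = 0.67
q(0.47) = 1.66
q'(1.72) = -1.68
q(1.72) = 1.03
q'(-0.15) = 1.83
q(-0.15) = 0.89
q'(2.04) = -2.29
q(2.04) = 0.39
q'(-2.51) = 6.27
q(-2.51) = -8.67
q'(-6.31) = 13.41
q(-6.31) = -46.07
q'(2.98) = -4.05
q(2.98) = -2.59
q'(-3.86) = 8.81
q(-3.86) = -18.85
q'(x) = 1.55 - 1.88*x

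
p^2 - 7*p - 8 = (p - 8)*(p + 1)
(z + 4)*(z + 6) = z^2 + 10*z + 24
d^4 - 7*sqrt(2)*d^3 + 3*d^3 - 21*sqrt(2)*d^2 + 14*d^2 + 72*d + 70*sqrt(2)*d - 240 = (d - 2)*(d + 5)*(d - 4*sqrt(2))*(d - 3*sqrt(2))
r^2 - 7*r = r*(r - 7)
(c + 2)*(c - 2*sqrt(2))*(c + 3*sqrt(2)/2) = c^3 - sqrt(2)*c^2/2 + 2*c^2 - 6*c - sqrt(2)*c - 12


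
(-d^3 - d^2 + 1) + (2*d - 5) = -d^3 - d^2 + 2*d - 4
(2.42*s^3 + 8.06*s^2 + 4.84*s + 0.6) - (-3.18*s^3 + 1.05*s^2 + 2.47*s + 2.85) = 5.6*s^3 + 7.01*s^2 + 2.37*s - 2.25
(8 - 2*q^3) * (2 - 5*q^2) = 10*q^5 - 4*q^3 - 40*q^2 + 16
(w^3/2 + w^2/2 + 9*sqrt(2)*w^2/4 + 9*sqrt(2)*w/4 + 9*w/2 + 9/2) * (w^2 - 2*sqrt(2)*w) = w^5/2 + w^4/2 + 5*sqrt(2)*w^4/4 - 9*w^3/2 + 5*sqrt(2)*w^3/4 - 9*sqrt(2)*w^2 - 9*w^2/2 - 9*sqrt(2)*w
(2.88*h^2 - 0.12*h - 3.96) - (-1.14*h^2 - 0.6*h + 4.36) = 4.02*h^2 + 0.48*h - 8.32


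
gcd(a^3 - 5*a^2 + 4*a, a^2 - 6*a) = a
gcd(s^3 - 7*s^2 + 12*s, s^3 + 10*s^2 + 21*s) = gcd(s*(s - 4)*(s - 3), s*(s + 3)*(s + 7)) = s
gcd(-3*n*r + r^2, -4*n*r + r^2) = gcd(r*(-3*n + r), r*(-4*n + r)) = r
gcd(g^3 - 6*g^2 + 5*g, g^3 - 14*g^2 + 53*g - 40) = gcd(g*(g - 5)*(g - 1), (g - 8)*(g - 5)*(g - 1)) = g^2 - 6*g + 5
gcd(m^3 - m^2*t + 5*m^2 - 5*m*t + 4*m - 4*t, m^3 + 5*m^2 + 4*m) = m^2 + 5*m + 4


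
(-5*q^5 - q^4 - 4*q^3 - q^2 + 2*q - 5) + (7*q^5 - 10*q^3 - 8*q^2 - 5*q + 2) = 2*q^5 - q^4 - 14*q^3 - 9*q^2 - 3*q - 3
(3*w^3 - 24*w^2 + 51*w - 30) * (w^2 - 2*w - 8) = 3*w^5 - 30*w^4 + 75*w^3 + 60*w^2 - 348*w + 240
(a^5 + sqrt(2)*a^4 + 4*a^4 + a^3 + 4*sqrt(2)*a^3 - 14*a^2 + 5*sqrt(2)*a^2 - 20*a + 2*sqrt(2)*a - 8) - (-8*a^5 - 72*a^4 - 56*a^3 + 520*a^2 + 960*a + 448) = 9*a^5 + sqrt(2)*a^4 + 76*a^4 + 4*sqrt(2)*a^3 + 57*a^3 - 534*a^2 + 5*sqrt(2)*a^2 - 980*a + 2*sqrt(2)*a - 456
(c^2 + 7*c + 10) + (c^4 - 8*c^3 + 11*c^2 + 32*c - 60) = c^4 - 8*c^3 + 12*c^2 + 39*c - 50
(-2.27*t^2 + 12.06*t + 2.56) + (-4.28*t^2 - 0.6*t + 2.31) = -6.55*t^2 + 11.46*t + 4.87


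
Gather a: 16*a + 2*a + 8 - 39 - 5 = 18*a - 36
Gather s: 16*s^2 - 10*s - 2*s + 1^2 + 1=16*s^2 - 12*s + 2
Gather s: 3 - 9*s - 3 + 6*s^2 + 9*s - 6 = 6*s^2 - 6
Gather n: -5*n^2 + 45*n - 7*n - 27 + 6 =-5*n^2 + 38*n - 21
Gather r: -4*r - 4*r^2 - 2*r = -4*r^2 - 6*r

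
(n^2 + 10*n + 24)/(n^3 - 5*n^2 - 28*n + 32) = (n + 6)/(n^2 - 9*n + 8)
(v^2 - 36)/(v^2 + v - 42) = (v + 6)/(v + 7)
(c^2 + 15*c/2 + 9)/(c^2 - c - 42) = (c + 3/2)/(c - 7)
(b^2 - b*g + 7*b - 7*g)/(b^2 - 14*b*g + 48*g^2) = (b^2 - b*g + 7*b - 7*g)/(b^2 - 14*b*g + 48*g^2)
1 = 1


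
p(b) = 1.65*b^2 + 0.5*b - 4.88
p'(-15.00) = -49.00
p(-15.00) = 358.87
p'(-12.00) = -39.10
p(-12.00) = 226.72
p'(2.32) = 8.16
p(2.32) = 5.16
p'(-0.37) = -0.72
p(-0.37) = -4.84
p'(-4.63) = -14.78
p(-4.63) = 28.18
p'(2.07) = 7.33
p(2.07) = 3.23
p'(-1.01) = -2.83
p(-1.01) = -3.70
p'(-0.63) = -1.58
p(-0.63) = -4.54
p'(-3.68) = -11.64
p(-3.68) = 15.62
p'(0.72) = 2.88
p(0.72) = -3.66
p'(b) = 3.3*b + 0.5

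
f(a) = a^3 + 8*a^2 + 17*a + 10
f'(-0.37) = 11.49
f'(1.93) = 59.05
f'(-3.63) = -1.55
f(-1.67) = -0.74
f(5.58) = 527.69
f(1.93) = 79.80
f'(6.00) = 221.00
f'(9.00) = 404.00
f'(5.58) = 199.69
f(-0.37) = 4.75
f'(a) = 3*a^2 + 16*a + 17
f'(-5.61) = 21.66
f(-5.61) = -10.15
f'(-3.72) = -1.00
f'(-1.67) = -1.35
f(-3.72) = 5.99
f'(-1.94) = -2.75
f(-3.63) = 5.87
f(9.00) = 1540.00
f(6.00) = 616.00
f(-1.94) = -0.17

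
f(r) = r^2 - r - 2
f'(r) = 2*r - 1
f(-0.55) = -1.15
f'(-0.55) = -2.10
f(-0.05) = -1.95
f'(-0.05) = -1.10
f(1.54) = -1.17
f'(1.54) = 2.08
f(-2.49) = 6.69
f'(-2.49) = -5.98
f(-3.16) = 11.15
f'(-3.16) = -7.32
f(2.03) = 0.09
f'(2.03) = 3.06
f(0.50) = -2.25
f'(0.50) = 0.00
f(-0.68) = -0.86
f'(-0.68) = -2.36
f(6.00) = 28.00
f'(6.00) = 11.00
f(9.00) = 70.00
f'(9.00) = 17.00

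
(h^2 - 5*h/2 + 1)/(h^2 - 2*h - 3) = (-h^2 + 5*h/2 - 1)/(-h^2 + 2*h + 3)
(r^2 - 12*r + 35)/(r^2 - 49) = (r - 5)/(r + 7)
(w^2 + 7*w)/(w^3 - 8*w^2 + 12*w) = (w + 7)/(w^2 - 8*w + 12)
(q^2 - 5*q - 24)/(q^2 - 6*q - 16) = (q + 3)/(q + 2)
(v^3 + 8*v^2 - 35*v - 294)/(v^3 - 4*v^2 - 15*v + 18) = (v^2 + 14*v + 49)/(v^2 + 2*v - 3)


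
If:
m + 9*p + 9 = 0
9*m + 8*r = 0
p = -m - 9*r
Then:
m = -72/665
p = -657/665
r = 81/665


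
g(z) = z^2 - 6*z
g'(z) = 2*z - 6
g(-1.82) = 14.23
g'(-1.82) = -9.64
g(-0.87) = 5.98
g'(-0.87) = -7.74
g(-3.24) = 29.94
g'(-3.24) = -12.48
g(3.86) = -8.26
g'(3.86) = 1.72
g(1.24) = -5.90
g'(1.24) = -3.52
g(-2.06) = 16.60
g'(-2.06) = -10.12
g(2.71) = -8.92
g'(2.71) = -0.58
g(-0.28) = 1.76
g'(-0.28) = -6.56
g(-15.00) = 315.00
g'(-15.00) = -36.00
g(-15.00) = 315.00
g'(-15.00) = -36.00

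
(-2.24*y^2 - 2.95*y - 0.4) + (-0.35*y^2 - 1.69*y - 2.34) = -2.59*y^2 - 4.64*y - 2.74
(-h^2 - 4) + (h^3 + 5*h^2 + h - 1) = h^3 + 4*h^2 + h - 5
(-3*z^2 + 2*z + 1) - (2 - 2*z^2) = -z^2 + 2*z - 1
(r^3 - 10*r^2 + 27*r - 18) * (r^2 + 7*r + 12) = r^5 - 3*r^4 - 31*r^3 + 51*r^2 + 198*r - 216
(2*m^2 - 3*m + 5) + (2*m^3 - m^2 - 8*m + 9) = 2*m^3 + m^2 - 11*m + 14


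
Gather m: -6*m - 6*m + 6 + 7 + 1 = 14 - 12*m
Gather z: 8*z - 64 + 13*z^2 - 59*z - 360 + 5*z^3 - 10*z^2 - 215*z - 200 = 5*z^3 + 3*z^2 - 266*z - 624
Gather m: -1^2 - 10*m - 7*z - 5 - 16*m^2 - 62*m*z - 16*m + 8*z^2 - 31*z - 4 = -16*m^2 + m*(-62*z - 26) + 8*z^2 - 38*z - 10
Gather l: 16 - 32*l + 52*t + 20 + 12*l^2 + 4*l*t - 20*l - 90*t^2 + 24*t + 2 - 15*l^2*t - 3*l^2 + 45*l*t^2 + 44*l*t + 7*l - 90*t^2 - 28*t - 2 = l^2*(9 - 15*t) + l*(45*t^2 + 48*t - 45) - 180*t^2 + 48*t + 36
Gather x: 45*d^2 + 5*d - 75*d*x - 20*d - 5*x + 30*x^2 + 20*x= 45*d^2 - 15*d + 30*x^2 + x*(15 - 75*d)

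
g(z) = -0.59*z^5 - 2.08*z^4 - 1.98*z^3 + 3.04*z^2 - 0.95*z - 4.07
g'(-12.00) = -47723.51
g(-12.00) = 107546.53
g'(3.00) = -499.76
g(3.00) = -344.87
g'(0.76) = -4.40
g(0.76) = -4.75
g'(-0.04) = -1.20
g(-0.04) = -4.03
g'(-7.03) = -4651.80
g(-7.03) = 5890.96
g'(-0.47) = -4.40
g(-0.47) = -2.83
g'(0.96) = -10.45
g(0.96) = -6.18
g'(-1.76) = -13.00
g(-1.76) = 7.82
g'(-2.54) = -41.16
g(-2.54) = 26.20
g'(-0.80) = -6.56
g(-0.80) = -1.01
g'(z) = -2.95*z^4 - 8.32*z^3 - 5.94*z^2 + 6.08*z - 0.95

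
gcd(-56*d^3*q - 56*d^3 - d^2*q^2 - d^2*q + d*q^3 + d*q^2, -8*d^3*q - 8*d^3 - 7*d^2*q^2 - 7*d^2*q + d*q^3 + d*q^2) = -8*d^2*q - 8*d^2 + d*q^2 + d*q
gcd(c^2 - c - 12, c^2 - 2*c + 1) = 1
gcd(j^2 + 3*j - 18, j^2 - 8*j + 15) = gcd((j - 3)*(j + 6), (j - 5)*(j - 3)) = j - 3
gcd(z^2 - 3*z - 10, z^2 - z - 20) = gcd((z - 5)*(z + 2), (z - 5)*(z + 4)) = z - 5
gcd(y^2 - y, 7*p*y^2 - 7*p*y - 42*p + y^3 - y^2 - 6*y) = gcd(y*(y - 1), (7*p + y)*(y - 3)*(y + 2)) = 1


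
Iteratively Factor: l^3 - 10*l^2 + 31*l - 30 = (l - 3)*(l^2 - 7*l + 10) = (l - 3)*(l - 2)*(l - 5)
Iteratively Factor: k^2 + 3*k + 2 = (k + 1)*(k + 2)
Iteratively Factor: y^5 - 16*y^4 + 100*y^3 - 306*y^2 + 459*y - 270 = (y - 3)*(y^4 - 13*y^3 + 61*y^2 - 123*y + 90) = (y - 5)*(y - 3)*(y^3 - 8*y^2 + 21*y - 18) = (y - 5)*(y - 3)^2*(y^2 - 5*y + 6) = (y - 5)*(y - 3)^2*(y - 2)*(y - 3)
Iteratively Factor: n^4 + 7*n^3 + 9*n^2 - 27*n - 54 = (n + 3)*(n^3 + 4*n^2 - 3*n - 18) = (n - 2)*(n + 3)*(n^2 + 6*n + 9) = (n - 2)*(n + 3)^2*(n + 3)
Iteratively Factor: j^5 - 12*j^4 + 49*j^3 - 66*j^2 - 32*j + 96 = (j - 4)*(j^4 - 8*j^3 + 17*j^2 + 2*j - 24) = (j - 4)^2*(j^3 - 4*j^2 + j + 6) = (j - 4)^2*(j - 2)*(j^2 - 2*j - 3) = (j - 4)^2*(j - 2)*(j + 1)*(j - 3)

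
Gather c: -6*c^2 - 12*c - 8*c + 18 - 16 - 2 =-6*c^2 - 20*c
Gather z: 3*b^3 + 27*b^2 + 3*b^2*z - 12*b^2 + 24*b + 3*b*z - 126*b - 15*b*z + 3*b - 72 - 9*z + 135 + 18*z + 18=3*b^3 + 15*b^2 - 99*b + z*(3*b^2 - 12*b + 9) + 81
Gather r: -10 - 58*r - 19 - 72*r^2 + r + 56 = -72*r^2 - 57*r + 27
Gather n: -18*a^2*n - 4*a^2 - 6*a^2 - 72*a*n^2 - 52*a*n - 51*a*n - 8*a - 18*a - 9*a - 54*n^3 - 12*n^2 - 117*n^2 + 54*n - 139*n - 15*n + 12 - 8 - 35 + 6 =-10*a^2 - 35*a - 54*n^3 + n^2*(-72*a - 129) + n*(-18*a^2 - 103*a - 100) - 25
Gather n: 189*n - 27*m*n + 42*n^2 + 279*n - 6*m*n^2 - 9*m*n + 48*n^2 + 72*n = n^2*(90 - 6*m) + n*(540 - 36*m)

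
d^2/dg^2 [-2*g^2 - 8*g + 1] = -4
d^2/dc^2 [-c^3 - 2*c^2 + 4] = -6*c - 4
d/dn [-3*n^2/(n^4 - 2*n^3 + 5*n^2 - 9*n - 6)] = 3*n*(2*n^4 - 2*n^3 + 9*n + 12)/(n^8 - 4*n^7 + 14*n^6 - 38*n^5 + 49*n^4 - 66*n^3 + 21*n^2 + 108*n + 36)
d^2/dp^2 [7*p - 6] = 0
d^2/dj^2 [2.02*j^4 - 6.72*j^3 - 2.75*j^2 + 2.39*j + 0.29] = 24.24*j^2 - 40.32*j - 5.5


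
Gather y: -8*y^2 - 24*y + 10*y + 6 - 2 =-8*y^2 - 14*y + 4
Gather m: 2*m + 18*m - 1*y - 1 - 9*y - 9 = 20*m - 10*y - 10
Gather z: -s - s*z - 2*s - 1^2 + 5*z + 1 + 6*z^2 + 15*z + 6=-3*s + 6*z^2 + z*(20 - s) + 6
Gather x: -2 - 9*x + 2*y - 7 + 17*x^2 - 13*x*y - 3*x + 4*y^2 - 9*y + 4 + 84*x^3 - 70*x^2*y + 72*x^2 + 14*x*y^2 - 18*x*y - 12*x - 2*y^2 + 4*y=84*x^3 + x^2*(89 - 70*y) + x*(14*y^2 - 31*y - 24) + 2*y^2 - 3*y - 5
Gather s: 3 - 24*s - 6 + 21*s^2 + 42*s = 21*s^2 + 18*s - 3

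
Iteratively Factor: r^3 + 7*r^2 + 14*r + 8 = (r + 4)*(r^2 + 3*r + 2) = (r + 1)*(r + 4)*(r + 2)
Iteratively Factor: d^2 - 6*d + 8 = (d - 4)*(d - 2)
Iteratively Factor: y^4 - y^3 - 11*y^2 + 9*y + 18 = (y - 3)*(y^3 + 2*y^2 - 5*y - 6) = (y - 3)*(y + 1)*(y^2 + y - 6) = (y - 3)*(y - 2)*(y + 1)*(y + 3)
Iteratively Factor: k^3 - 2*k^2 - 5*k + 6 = (k - 1)*(k^2 - k - 6) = (k - 1)*(k + 2)*(k - 3)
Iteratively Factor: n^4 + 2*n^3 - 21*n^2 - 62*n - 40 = (n + 4)*(n^3 - 2*n^2 - 13*n - 10) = (n - 5)*(n + 4)*(n^2 + 3*n + 2) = (n - 5)*(n + 2)*(n + 4)*(n + 1)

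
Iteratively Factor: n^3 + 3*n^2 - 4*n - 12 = (n + 2)*(n^2 + n - 6) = (n + 2)*(n + 3)*(n - 2)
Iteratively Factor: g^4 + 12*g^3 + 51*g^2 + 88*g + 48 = (g + 4)*(g^3 + 8*g^2 + 19*g + 12) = (g + 3)*(g + 4)*(g^2 + 5*g + 4) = (g + 3)*(g + 4)^2*(g + 1)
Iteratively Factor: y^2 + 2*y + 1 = (y + 1)*(y + 1)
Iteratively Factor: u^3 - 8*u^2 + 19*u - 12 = (u - 4)*(u^2 - 4*u + 3) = (u - 4)*(u - 3)*(u - 1)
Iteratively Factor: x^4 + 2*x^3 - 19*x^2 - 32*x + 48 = (x + 3)*(x^3 - x^2 - 16*x + 16) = (x - 4)*(x + 3)*(x^2 + 3*x - 4) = (x - 4)*(x - 1)*(x + 3)*(x + 4)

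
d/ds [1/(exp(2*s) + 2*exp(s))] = -(2*exp(s) + 2)*exp(-s)/(exp(s) + 2)^2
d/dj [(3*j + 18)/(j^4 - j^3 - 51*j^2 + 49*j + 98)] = 3*(j^4 - j^3 - 51*j^2 + 49*j - (j + 6)*(4*j^3 - 3*j^2 - 102*j + 49) + 98)/(j^4 - j^3 - 51*j^2 + 49*j + 98)^2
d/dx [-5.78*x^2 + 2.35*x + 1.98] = 2.35 - 11.56*x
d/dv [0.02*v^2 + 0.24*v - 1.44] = 0.04*v + 0.24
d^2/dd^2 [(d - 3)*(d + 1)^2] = 6*d - 2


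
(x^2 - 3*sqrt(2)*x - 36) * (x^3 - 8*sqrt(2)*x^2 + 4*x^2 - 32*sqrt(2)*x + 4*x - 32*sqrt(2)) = x^5 - 11*sqrt(2)*x^4 + 4*x^4 - 44*sqrt(2)*x^3 + 16*x^3 + 48*x^2 + 244*sqrt(2)*x^2 + 48*x + 1152*sqrt(2)*x + 1152*sqrt(2)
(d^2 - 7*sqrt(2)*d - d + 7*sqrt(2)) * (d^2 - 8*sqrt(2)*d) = d^4 - 15*sqrt(2)*d^3 - d^3 + 15*sqrt(2)*d^2 + 112*d^2 - 112*d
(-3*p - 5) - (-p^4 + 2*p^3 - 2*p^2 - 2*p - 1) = p^4 - 2*p^3 + 2*p^2 - p - 4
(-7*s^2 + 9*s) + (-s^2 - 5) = -8*s^2 + 9*s - 5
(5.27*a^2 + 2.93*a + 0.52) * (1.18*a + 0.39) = 6.2186*a^3 + 5.5127*a^2 + 1.7563*a + 0.2028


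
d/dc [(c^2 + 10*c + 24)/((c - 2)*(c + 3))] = 3*(-3*c^2 - 20*c - 28)/(c^4 + 2*c^3 - 11*c^2 - 12*c + 36)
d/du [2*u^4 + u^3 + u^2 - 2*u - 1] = 8*u^3 + 3*u^2 + 2*u - 2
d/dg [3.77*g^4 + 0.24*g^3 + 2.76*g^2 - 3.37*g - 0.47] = 15.08*g^3 + 0.72*g^2 + 5.52*g - 3.37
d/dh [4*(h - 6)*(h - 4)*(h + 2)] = 12*h^2 - 64*h + 16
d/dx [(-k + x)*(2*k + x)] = k + 2*x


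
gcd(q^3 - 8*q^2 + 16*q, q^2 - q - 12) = q - 4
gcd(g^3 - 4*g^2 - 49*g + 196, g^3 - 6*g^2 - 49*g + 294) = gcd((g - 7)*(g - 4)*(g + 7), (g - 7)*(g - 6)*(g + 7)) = g^2 - 49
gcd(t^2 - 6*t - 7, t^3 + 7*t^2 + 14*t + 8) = t + 1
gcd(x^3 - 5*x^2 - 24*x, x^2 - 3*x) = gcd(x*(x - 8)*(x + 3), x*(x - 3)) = x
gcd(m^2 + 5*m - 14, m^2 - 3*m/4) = 1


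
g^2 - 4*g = g*(g - 4)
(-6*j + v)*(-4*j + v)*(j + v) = 24*j^3 + 14*j^2*v - 9*j*v^2 + v^3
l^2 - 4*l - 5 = (l - 5)*(l + 1)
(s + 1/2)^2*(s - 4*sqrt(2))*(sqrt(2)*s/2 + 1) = sqrt(2)*s^4/2 - 3*s^3 + sqrt(2)*s^3/2 - 31*sqrt(2)*s^2/8 - 3*s^2 - 4*sqrt(2)*s - 3*s/4 - sqrt(2)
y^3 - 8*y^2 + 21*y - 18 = (y - 3)^2*(y - 2)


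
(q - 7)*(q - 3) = q^2 - 10*q + 21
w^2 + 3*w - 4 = (w - 1)*(w + 4)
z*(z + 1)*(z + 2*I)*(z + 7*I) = z^4 + z^3 + 9*I*z^3 - 14*z^2 + 9*I*z^2 - 14*z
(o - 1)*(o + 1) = o^2 - 1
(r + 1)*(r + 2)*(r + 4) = r^3 + 7*r^2 + 14*r + 8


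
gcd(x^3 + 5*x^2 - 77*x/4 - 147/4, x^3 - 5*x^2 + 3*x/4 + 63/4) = x^2 - 2*x - 21/4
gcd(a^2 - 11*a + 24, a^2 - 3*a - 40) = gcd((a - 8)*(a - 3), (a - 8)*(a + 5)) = a - 8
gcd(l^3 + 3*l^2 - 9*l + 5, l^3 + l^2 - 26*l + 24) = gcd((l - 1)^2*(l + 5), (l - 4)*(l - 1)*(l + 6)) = l - 1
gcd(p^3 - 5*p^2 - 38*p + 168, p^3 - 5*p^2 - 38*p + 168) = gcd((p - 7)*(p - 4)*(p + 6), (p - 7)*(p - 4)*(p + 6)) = p^3 - 5*p^2 - 38*p + 168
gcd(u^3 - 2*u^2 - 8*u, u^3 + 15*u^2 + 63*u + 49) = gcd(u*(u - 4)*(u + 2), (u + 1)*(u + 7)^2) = 1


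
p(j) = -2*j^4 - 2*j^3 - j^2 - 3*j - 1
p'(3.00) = -279.00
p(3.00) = -235.00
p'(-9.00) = 5361.00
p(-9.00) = -11719.00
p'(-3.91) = 391.30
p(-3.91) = -352.46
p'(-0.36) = -2.68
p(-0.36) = 0.01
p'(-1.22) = 5.04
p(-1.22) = 0.37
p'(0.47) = -6.10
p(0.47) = -2.94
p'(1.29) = -32.74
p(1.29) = -16.37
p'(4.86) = -1072.77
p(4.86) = -1384.55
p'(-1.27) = 6.25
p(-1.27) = 0.09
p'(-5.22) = 981.84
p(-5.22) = -1213.07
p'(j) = -8*j^3 - 6*j^2 - 2*j - 3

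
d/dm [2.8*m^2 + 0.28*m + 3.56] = 5.6*m + 0.28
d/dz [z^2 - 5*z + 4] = 2*z - 5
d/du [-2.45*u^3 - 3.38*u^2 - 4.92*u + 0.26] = -7.35*u^2 - 6.76*u - 4.92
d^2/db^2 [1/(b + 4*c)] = 2/(b + 4*c)^3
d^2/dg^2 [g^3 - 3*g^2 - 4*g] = 6*g - 6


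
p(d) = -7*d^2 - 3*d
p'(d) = -14*d - 3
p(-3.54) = -77.10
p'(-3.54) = 46.56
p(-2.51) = -36.57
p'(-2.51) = 32.14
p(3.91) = -118.75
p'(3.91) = -57.74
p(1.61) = -22.97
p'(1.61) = -25.54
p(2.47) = -50.12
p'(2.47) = -37.58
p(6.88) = -351.98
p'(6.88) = -99.32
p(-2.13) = -25.37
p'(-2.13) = 26.82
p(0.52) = -3.45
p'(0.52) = -10.28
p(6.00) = -270.00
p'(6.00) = -87.00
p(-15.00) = -1530.00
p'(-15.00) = 207.00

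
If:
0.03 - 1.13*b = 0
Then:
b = 0.03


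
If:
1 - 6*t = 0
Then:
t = 1/6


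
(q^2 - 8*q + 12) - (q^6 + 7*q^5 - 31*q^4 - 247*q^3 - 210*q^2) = -q^6 - 7*q^5 + 31*q^4 + 247*q^3 + 211*q^2 - 8*q + 12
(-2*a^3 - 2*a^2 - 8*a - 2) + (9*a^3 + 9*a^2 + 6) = 7*a^3 + 7*a^2 - 8*a + 4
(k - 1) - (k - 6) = 5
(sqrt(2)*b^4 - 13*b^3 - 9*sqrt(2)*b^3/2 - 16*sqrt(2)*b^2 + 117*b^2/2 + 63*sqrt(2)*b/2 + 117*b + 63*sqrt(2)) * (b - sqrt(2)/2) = sqrt(2)*b^5 - 14*b^4 - 9*sqrt(2)*b^4/2 - 19*sqrt(2)*b^3/2 + 63*b^3 + 9*sqrt(2)*b^2/4 + 133*b^2 - 63*b/2 + 9*sqrt(2)*b/2 - 63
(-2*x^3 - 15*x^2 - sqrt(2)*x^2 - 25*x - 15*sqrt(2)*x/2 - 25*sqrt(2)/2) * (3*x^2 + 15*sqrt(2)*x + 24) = -6*x^5 - 33*sqrt(2)*x^4 - 45*x^4 - 495*sqrt(2)*x^3/2 - 153*x^3 - 873*sqrt(2)*x^2/2 - 585*x^2 - 975*x - 180*sqrt(2)*x - 300*sqrt(2)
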